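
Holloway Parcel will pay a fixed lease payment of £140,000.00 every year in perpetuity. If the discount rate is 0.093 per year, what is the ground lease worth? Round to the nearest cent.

Level perpetuity: PV = C / r = £140,000.00 / 0.093 = £1,505,376.34

£1505376.34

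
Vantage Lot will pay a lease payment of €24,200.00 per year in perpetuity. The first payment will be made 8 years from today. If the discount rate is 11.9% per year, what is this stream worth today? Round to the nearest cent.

Value at end of year 7: C / r = €24,200.00 / 0.119 = €203,361.3445
Discount to today: PV = €203,361.3445 / (1 + 0.119)^7 = €203,361.3445 / 2.196902 = €92,567.34

€92567.34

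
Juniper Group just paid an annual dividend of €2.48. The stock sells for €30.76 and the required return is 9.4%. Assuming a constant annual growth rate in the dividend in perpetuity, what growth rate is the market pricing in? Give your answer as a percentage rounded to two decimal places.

P = D₀(1+g)/(r−g) ⇒ P(r−g) = D₀(1+g) ⇒ g(P+D₀) = P·r − D₀
g = (P·r − D₀)/(P + D₀) = (€30.76×0.094 − €2.48) / (€30.76 + €2.48) = 0.012378

1.24%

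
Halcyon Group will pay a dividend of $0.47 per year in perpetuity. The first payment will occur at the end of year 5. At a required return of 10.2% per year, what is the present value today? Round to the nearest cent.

$3.12

Value at end of year 4: C / r = $0.47 / 0.102 = $4.6078
Discount to today: PV = $4.6078 / (1 + 0.102)^4 = $4.6078 / 1.474777 = $3.12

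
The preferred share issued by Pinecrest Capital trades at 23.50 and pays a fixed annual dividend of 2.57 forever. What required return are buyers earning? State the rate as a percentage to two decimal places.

P = C/r ⇒ r = C/P = 2.57/23.50 = 0.109362

10.94%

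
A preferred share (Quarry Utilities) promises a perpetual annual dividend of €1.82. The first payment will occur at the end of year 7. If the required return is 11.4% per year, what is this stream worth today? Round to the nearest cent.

Value at end of year 6: C / r = €1.82 / 0.114 = €15.9649
Discount to today: PV = €15.9649 / (1 + 0.114)^6 = €15.9649 / 1.911222 = €8.35

€8.35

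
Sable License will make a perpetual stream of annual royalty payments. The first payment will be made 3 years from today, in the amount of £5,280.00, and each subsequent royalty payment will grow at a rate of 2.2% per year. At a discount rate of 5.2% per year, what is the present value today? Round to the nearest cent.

Value at end of year 2: C₁ / (r − g) = £5,280.00 / (0.052 − 0.022) = £176,000.0000
Discount to today: PV = £176,000.0000 / (1 + 0.052)^2 = £176,000.0000 / 1.106704 = £159,030.78

£159030.78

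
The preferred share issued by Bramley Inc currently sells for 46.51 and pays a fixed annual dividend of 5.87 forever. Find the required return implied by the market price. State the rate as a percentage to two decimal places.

12.62%

P = C/r ⇒ r = C/P = 5.87/46.51 = 0.126209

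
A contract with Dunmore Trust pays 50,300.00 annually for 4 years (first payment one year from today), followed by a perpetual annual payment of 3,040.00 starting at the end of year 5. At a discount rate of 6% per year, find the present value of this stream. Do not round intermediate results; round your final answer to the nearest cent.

214427.56

PV of 4-year annuity: 50,300.00 × [1 − (1+0.06)^−4] / 0.06 = 174294.81232
Perpetuity value at year 4: 3,040.00 / 0.06 = 50666.66667
PV of perpetuity: 50666.66667 / (1+0.06)^4 = 40132.74560
Total PV = 174294.81232 + 40132.74560 = 214427.55792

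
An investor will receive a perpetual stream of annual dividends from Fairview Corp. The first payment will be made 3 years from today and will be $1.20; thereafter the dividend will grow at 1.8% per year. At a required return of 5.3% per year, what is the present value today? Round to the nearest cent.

Value at end of year 2: C₁ / (r − g) = $1.20 / (0.053 − 0.018) = $34.2857
Discount to today: PV = $34.2857 / (1 + 0.053)^2 = $34.2857 / 1.108809 = $30.92

$30.92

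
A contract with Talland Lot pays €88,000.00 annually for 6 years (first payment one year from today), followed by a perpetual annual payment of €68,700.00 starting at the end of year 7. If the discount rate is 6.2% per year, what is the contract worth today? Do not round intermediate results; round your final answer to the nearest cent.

€1202375.43

PV of 6-year annuity: €88,000.00 × [1 − (1+0.062)^−6] / 0.062 = 430018.67996
Perpetuity value at year 6: €68,700.00 / 0.062 = 1108064.51613
PV of perpetuity: 1108064.51613 / (1+0.062)^6 = 772356.75121
Total PV = 430018.67996 + 772356.75121 = 1202375.43117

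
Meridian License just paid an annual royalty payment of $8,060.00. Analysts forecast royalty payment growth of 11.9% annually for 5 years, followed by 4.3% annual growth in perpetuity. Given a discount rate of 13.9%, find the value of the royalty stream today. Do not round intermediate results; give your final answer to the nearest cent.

D_1 = 9019.14000
D_2 = 10092.41766
D_3 = 11293.41536
D_4 = 12637.33179
D_5 = 14141.17427
Terminal value at year 5: TV = D_5×(1+g_2)/(r−g_2) = 14749.24477/0.096 = 153637.96631
P_0 = D_1/(1+r)^1 + D_2/(1+r)^2 + D_3/(1+r)^3 + D_4/(1+r)^4 + D_5/(1+r)^5 + TV/(1+r)^5
    = 7918.47234 + 7779.42981 + 7642.82876 + 7508.62632 + 7376.78038 + 80145.64519 = 118371.78281

$118371.78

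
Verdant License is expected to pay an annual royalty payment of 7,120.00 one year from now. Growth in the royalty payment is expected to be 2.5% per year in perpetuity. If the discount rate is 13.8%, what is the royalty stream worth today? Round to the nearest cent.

63008.85

Growing perpetuity: P = D₁ / (r − g) = 7,120.0000 / (0.138 − 0.025) = 63,008.85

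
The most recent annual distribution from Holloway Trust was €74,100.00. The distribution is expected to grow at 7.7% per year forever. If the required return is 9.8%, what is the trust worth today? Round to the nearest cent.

€3800271.43

D₁ = D₀ × (1 + g) = €74,100.00 × 1.077 = €79,805.7000
Growing perpetuity: P = D₁ / (r − g) = €79,805.7000 / (0.098 − 0.077) = €3,800,271.43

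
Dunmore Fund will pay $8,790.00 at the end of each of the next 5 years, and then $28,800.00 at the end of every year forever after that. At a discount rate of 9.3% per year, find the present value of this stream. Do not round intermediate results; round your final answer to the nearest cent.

PV of 5-year annuity: $8,790.00 × [1 − (1+0.093)^−5] / 0.093 = 33925.54806
Perpetuity value at year 5: $28,800.00 / 0.093 = 309677.41935
PV of perpetuity: 309677.41935 / (1+0.093)^5 = 198522.04006
Total PV = 33925.54806 + 198522.04006 = 232447.58811

$232447.59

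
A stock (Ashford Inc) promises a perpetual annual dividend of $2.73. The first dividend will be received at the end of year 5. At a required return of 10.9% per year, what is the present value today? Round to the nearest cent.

Value at end of year 4: C / r = $2.73 / 0.109 = $25.0459
Discount to today: PV = $25.0459 / (1 + 0.109)^4 = $25.0459 / 1.512607 = $16.56

$16.56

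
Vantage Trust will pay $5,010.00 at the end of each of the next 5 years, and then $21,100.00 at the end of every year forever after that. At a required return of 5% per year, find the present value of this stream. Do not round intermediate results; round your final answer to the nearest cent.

$352338.72

PV of 5-year annuity: $5,010.00 × [1 − (1+0.05)^−5] / 0.05 = 21690.67812
Perpetuity value at year 5: $21,100.00 / 0.05 = 422000.00000
PV of perpetuity: 422000.00000 / (1+0.05)^5 = 330648.04225
Total PV = 21690.67812 + 330648.04225 = 352338.72037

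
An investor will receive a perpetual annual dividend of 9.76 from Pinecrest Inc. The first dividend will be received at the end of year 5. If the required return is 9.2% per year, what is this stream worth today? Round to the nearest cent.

Value at end of year 4: C / r = 9.76 / 0.092 = 106.0870
Discount to today: PV = 106.0870 / (1 + 0.092)^4 = 106.0870 / 1.421970 = 74.61

74.61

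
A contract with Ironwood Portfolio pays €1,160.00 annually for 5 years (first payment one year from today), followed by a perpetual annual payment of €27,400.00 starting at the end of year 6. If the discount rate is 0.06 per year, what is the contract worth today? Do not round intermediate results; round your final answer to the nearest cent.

PV of 5-year annuity: €1,160.00 × [1 − (1+0.06)^−5] / 0.06 = 4886.34199
Perpetuity value at year 5: €27,400.00 / 0.06 = 456666.66667
PV of perpetuity: 456666.66667 / (1+0.06)^5 = 341247.89894
Total PV = 4886.34199 + 341247.89894 = 346134.24093

€346134.24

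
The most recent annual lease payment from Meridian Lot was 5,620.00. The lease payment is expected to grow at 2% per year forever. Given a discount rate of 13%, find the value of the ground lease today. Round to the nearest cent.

52112.73

D₁ = D₀ × (1 + g) = 5,620.00 × 1.02 = 5,732.4000
Growing perpetuity: P = D₁ / (r − g) = 5,732.4000 / (0.13 − 0.02) = 52,112.73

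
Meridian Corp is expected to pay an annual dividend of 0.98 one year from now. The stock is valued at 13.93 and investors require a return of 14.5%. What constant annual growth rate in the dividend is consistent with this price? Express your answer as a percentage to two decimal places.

7.46%

P = D₁/(r−g) ⇒ g = r − D₁/P = 0.145 − 0.98/13.93 = 0.074648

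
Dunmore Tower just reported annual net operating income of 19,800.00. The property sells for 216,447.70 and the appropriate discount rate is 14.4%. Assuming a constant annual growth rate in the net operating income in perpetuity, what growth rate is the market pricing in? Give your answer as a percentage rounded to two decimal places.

P = D₀(1+g)/(r−g) ⇒ P(r−g) = D₀(1+g) ⇒ g(P+D₀) = P·r − D₀
g = (P·r − D₀)/(P + D₀) = (216,447.70×0.144 − 19,800.00) / (216,447.70 + 19,800.00) = 0.048121

4.81%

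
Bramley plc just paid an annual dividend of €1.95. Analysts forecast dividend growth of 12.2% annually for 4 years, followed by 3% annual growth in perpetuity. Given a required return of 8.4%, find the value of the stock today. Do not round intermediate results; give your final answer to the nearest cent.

€51.20

D_1 = 2.18790
D_2 = 2.45482
D_3 = 2.75431
D_4 = 3.09034
Terminal value at year 4: TV = D_4×(1+g_2)/(r−g_2) = 3.18305/0.054 = 58.94534
P_0 = D_1/(1+r)^1 + D_2/(1+r)^2 + D_3/(1+r)^3 + D_4/(1+r)^4 + TV/(1+r)^4
    = 2.01836 + 2.08911 + 2.16235 + 2.23815 + 42.69061 = 51.19858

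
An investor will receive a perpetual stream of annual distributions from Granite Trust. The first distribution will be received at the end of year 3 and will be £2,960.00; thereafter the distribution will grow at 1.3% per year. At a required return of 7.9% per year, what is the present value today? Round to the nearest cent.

Value at end of year 2: C₁ / (r − g) = £2,960.00 / (0.079 − 0.013) = £44,848.4848
Discount to today: PV = £44,848.4848 / (1 + 0.079)^2 = £44,848.4848 / 1.164241 = £38,521.65

£38521.65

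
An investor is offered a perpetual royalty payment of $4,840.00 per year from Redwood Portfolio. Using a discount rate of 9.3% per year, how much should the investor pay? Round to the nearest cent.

Level perpetuity: PV = C / r = $4,840.00 / 0.093 = $52,043.01

$52043.01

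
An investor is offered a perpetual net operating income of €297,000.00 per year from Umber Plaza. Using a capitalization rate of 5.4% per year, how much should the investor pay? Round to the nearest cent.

€5500000.00

Level perpetuity: PV = C / r = €297,000.00 / 0.054 = €5,500,000.00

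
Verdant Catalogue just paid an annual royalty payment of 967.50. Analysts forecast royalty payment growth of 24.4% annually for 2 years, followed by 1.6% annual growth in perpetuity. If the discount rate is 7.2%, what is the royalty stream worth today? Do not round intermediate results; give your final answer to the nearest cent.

26063.45

D_1 = 1203.57000
D_2 = 1497.24108
Terminal value at year 2: TV = D_2×(1+g_2)/(r−g_2) = 1521.19694/0.056 = 27164.23102
P_0 = D_1/(1+r)^1 + D_2/(1+r)^2 + TV/(1+r)^2
    = 1122.73321 + 1302.87324 + 23637.84305 = 26063.44949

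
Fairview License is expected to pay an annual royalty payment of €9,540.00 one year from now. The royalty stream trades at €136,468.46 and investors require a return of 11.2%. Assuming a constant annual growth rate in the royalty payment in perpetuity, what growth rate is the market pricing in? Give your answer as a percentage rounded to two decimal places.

P = D₁/(r−g) ⇒ g = r − D₁/P = 0.112 − €9,540.00/€136,468.46 = 0.042094

4.21%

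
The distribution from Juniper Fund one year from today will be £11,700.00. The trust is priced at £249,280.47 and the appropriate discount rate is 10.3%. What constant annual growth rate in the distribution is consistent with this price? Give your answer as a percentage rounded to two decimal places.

5.61%

P = D₁/(r−g) ⇒ g = r − D₁/P = 0.103 − £11,700.00/£249,280.47 = 0.056065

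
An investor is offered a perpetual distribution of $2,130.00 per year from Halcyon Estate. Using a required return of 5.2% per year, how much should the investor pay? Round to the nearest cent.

$40961.54

Level perpetuity: PV = C / r = $2,130.00 / 0.052 = $40,961.54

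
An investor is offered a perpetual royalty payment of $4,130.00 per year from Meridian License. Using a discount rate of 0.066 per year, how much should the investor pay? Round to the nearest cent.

$62575.76

Level perpetuity: PV = C / r = $4,130.00 / 0.066 = $62,575.76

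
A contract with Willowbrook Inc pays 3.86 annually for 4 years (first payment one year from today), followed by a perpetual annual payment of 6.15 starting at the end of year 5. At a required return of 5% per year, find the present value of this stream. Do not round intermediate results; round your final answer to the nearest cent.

114.88

PV of 4-year annuity: 3.86 × [1 − (1+0.05)^−4] / 0.05 = 13.68737
Perpetuity value at year 4: 6.15 / 0.05 = 123.00000
PV of perpetuity: 123.00000 / (1+0.05)^4 = 101.19240
Total PV = 13.68737 + 101.19240 = 114.87977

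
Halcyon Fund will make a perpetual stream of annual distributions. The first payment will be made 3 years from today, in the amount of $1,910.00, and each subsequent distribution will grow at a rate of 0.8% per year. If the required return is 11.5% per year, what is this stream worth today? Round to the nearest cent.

$14358.20

Value at end of year 2: C₁ / (r − g) = $1,910.00 / (0.115 − 0.008) = $17,850.4673
Discount to today: PV = $17,850.4673 / (1 + 0.115)^2 = $17,850.4673 / 1.243225 = $14,358.20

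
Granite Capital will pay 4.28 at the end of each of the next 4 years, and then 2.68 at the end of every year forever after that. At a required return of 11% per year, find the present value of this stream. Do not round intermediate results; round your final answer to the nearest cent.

PV of 4-year annuity: 4.28 × [1 − (1+0.11)^−4] / 0.11 = 13.27847
Perpetuity value at year 4: 2.68 / 0.11 = 24.36364
PV of perpetuity: 24.36364 / (1+0.11)^4 = 16.04908
Total PV = 13.27847 + 16.04908 = 29.32755

29.33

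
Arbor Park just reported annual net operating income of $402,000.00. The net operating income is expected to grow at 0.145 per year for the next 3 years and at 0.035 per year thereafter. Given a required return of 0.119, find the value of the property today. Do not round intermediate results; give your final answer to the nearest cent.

D_1 = 460290.00000
D_2 = 527032.05000
D_3 = 603451.69725
Terminal value at year 3: TV = D_3×(1+g_2)/(r−g_2) = 624572.50665/0.084 = 7435386.98397
P_0 = D_1/(1+r)^1 + D_2/(1+r)^2 + D_3/(1+r)^3 + TV/(1+r)^3
    = 411340.48257 + 420897.99155 + 430677.56955 + 5306562.91054 = 6569478.95421

$6569478.95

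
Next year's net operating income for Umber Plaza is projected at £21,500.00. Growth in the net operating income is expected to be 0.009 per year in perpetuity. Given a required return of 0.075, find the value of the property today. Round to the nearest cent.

Growing perpetuity: P = D₁ / (r − g) = £21,500.0000 / (0.075 − 0.009) = £325,757.58

£325757.58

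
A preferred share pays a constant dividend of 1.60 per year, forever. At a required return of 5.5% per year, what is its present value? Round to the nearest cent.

Level perpetuity: PV = C / r = 1.60 / 0.055 = 29.09

29.09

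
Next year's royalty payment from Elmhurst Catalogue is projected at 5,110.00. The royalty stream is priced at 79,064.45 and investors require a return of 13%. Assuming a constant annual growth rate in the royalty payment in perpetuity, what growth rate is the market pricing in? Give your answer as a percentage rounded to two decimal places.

P = D₁/(r−g) ⇒ g = r − D₁/P = 0.13 − 5,110.00/79,064.45 = 0.065369

6.54%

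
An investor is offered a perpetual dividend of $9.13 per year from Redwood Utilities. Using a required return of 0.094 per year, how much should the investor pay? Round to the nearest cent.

$97.13

Level perpetuity: PV = C / r = $9.13 / 0.094 = $97.13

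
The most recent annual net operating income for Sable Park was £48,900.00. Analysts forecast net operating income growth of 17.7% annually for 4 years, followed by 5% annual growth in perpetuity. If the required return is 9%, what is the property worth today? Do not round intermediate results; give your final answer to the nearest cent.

D_1 = 57555.30000
D_2 = 67742.58810
D_3 = 79733.02619
D_4 = 93845.77183
Terminal value at year 4: TV = D_4×(1+g_2)/(r−g_2) = 98538.06042/0.04 = 2463451.51054
P_0 = D_1/(1+r)^1 + D_2/(1+r)^2 + D_3/(1+r)^3 + D_4/(1+r)^4 + TV/(1+r)^4
    = 52803.02752 + 57017.58110 + 61568.52564 + 66482.71072 + 1745171.15630 = 1983043.00128

£1983043.00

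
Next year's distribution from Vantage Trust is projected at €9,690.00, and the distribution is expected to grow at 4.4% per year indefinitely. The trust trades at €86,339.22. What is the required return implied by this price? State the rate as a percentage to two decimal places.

15.62%

P = D₁/(r − g) ⇒ r = D₁/P + g = €9,690.0000/€86,339.22 + 0.044 = 0.112232 + 0.044 = 0.156232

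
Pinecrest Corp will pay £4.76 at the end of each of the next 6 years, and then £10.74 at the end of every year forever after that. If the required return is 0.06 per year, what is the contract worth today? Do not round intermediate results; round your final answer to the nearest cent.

£149.59

PV of 6-year annuity: £4.76 × [1 − (1+0.06)^−6] / 0.06 = 23.40646
Perpetuity value at year 6: £10.74 / 0.06 = 179.00000
PV of perpetuity: 179.00000 / (1+0.06)^6 = 126.18794
Total PV = 23.40646 + 126.18794 = 149.59440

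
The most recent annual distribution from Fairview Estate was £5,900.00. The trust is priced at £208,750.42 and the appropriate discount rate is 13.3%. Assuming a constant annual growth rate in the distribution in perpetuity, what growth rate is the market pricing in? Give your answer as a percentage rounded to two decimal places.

10.19%

P = D₀(1+g)/(r−g) ⇒ P(r−g) = D₀(1+g) ⇒ g(P+D₀) = P·r − D₀
g = (P·r − D₀)/(P + D₀) = (£208,750.42×0.133 − £5,900.00) / (£208,750.42 + £5,900.00) = 0.101858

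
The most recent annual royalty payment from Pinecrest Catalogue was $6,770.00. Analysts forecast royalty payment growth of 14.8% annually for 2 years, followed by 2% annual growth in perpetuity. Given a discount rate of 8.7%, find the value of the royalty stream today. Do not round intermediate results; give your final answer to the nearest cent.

$129658.95

D_1 = 7771.96000
D_2 = 8922.21008
Terminal value at year 2: TV = D_2×(1+g_2)/(r−g_2) = 9100.65428/0.067 = 135830.66092
P_0 = D_1/(1+r)^1 + D_2/(1+r)^2 + TV/(1+r)^2
    = 7149.91720 + 7551.15451 + 114957.87459 = 129658.94630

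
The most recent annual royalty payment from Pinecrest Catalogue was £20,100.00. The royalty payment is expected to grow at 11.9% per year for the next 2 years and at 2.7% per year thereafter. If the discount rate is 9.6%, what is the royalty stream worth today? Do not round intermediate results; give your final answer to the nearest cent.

D_1 = 22491.90000
D_2 = 25168.43610
Terminal value at year 2: TV = D_2×(1+g_2)/(r−g_2) = 25847.98387/0.069 = 374608.46195
P_0 = D_1/(1+r)^1 + D_2/(1+r)^2 + TV/(1+r)^2
    = 20521.80657 + 20952.46492 + 311857.70249 = 353331.97398

£353331.97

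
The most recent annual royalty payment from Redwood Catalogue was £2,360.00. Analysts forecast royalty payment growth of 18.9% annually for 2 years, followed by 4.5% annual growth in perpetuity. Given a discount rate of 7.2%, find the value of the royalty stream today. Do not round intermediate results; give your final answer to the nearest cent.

D_1 = 2806.04000
D_2 = 3336.38156
Terminal value at year 2: TV = D_2×(1+g_2)/(r−g_2) = 3486.51873/0.027 = 129130.32334
P_0 = D_1/(1+r)^1 + D_2/(1+r)^2 + TV/(1+r)^2
    = 2617.57463 + 2903.26141 + 112366.96938 = 117887.80542

£117887.81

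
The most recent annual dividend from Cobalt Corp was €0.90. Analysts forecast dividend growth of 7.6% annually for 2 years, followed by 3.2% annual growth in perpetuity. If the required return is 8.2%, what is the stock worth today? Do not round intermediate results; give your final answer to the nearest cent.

€20.16

D_1 = 0.96840
D_2 = 1.04200
Terminal value at year 2: TV = D_2×(1+g_2)/(r−g_2) = 1.07534/0.05 = 21.50685
P_0 = D_1/(1+r)^1 + D_2/(1+r)^2 + TV/(1+r)^2
    = 0.89501 + 0.89005 + 18.37055 = 20.15561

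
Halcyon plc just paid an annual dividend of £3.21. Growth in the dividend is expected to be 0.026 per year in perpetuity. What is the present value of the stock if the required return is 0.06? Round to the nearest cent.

£96.87

D₁ = D₀ × (1 + g) = £3.21 × 1.026 = £3.2935
Growing perpetuity: P = D₁ / (r − g) = £3.2935 / (0.06 − 0.026) = £96.87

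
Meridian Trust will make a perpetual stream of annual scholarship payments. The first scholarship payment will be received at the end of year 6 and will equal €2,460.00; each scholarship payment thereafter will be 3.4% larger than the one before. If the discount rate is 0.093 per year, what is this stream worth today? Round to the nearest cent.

€26728.97

Value at end of year 5: C₁ / (r − g) = €2,460.00 / (0.093 − 0.034) = €41,694.9153
Discount to today: PV = €41,694.9153 / (1 + 0.093)^5 = €41,694.9153 / 1.559915 = €26,728.97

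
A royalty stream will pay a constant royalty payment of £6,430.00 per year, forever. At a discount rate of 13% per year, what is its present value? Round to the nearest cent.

£49461.54

Level perpetuity: PV = C / r = £6,430.00 / 0.13 = £49,461.54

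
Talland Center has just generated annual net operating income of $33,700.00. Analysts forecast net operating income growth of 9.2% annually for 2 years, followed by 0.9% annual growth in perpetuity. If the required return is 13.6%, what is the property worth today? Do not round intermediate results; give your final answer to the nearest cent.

$310938.28

D_1 = 36800.40000
D_2 = 40186.03680
Terminal value at year 2: TV = D_2×(1+g_2)/(r−g_2) = 40547.71113/0.127 = 319273.31599
P_0 = D_1/(1+r)^1 + D_2/(1+r)^2 + TV/(1+r)^2
    = 32394.71831 + 31139.99330 + 247403.56886 = 310938.28047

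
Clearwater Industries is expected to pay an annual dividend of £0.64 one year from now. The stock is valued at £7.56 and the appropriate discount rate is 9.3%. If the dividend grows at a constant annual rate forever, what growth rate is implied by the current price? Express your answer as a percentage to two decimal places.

0.83%

P = D₁/(r−g) ⇒ g = r − D₁/P = 0.093 − £0.64/£7.56 = 0.008344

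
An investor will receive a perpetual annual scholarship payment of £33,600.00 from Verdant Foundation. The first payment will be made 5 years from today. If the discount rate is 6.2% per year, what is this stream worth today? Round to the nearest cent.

Value at end of year 4: C / r = £33,600.00 / 0.062 = £541,935.4839
Discount to today: PV = £541,935.4839 / (1 + 0.062)^4 = £541,935.4839 / 1.272032 = £426,039.16

£426039.16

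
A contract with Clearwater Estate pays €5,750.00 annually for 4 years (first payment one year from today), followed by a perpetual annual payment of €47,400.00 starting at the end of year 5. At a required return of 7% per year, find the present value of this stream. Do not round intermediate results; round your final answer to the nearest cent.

PV of 4-year annuity: €5,750.00 × [1 − (1+0.07)^−4] / 0.07 = 19476.46472
Perpetuity value at year 4: €47,400.00 / 0.07 = 677142.85714
PV of perpetuity: 677142.85714 / (1+0.07)^4 = 516589.04359
Total PV = 19476.46472 + 516589.04359 = 536065.50831

€536065.51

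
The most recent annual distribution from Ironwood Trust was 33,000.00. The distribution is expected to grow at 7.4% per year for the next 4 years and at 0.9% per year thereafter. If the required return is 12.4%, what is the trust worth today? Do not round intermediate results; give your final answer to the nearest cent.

359315.48

D_1 = 35442.00000
D_2 = 38064.70800
D_3 = 40881.49639
D_4 = 43906.72713
Terminal value at year 4: TV = D_4×(1+g_2)/(r−g_2) = 44301.88767/0.115 = 385233.80582
P_0 = D_1/(1+r)^1 + D_2/(1+r)^2 + D_3/(1+r)^3 + D_4/(1+r)^4 + TV/(1+r)^4
    = 31532.02847 + 30129.35816 + 28789.08422 + 27508.43101 + 241356.58166 = 359315.48353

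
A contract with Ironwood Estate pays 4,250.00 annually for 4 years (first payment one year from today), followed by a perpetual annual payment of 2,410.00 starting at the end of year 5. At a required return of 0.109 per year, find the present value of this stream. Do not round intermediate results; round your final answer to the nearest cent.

27830.80

PV of 4-year annuity: 4,250.00 × [1 − (1+0.109)^−4] / 0.109 = 13213.59563
Perpetuity value at year 4: 2,410.00 / 0.109 = 22110.09174
PV of perpetuity: 22110.09174 / (1+0.109)^4 = 14617.20575
Total PV = 13213.59563 + 14617.20575 = 27830.80138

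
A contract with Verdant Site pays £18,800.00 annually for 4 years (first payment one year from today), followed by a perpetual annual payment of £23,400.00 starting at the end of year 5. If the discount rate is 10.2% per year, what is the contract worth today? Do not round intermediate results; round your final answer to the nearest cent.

£214893.29

PV of 4-year annuity: £18,800.00 × [1 − (1+0.102)^−4] / 0.102 = 59336.37902
Perpetuity value at year 4: £23,400.00 / 0.102 = 229411.76471
PV of perpetuity: 229411.76471 / (1+0.102)^4 = 155556.90996
Total PV = 59336.37902 + 155556.90996 = 214893.28899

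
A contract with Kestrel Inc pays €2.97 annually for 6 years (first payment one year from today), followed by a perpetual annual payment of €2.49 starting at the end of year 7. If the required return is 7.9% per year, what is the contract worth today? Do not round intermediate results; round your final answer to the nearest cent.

€33.74

PV of 6-year annuity: €2.97 × [1 − (1+0.079)^−6] / 0.079 = 13.77170
Perpetuity value at year 6: €2.49 / 0.079 = 31.51899
PV of perpetuity: 31.51899 / (1+0.079)^6 = 19.97301
Total PV = 13.77170 + 19.97301 = 33.74472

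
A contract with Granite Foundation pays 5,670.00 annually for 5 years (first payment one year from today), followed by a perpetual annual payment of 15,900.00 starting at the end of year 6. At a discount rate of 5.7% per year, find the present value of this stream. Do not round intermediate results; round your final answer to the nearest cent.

PV of 5-year annuity: 5,670.00 × [1 − (1+0.057)^−5] / 0.057 = 24080.29504
Perpetuity value at year 5: 15,900.00 / 0.057 = 278947.36842
PV of perpetuity: 278947.36842 / (1+0.057)^5 = 211420.61515
Total PV = 24080.29504 + 211420.61515 = 235500.91018

235500.91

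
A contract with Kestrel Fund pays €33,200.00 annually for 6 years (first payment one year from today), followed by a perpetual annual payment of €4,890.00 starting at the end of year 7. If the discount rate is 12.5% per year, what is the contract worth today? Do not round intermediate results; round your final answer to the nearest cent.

€153884.17

PV of 6-year annuity: €33,200.00 × [1 − (1+0.125)^−6] / 0.125 = 134587.43906
Perpetuity value at year 6: €4,890.00 / 0.125 = 39120.00000
PV of perpetuity: 39120.00000 / (1+0.125)^6 = 19296.72961
Total PV = 134587.43906 + 19296.72961 = 153884.16867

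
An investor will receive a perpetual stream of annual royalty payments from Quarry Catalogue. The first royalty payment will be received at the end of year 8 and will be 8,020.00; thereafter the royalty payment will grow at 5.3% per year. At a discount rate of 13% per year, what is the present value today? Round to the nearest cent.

44272.55

Value at end of year 7: C₁ / (r − g) = 8,020.00 / (0.13 − 0.053) = 104,155.8442
Discount to today: PV = 104,155.8442 / (1 + 0.13)^7 = 104,155.8442 / 2.352605 = 44,272.55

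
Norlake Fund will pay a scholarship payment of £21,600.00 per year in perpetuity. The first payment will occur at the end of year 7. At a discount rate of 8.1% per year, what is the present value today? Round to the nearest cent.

Value at end of year 6: C / r = £21,600.00 / 0.081 = £266,666.6667
Discount to today: PV = £266,666.6667 / (1 + 0.081)^6 = £266,666.6667 / 1.595711 = £167,114.67

£167114.67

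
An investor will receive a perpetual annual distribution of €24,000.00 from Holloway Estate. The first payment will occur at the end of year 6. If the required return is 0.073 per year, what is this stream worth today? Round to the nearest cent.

€231147.80

Value at end of year 5: C / r = €24,000.00 / 0.073 = €328,767.1233
Discount to today: PV = €328,767.1233 / (1 + 0.073)^5 = €328,767.1233 / 1.422324 = €231,147.80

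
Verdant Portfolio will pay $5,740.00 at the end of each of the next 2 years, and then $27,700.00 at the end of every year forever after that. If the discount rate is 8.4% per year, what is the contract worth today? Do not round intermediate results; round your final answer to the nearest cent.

PV of 2-year annuity: $5,740.00 × [1 − (1+0.084)^−2] / 0.084 = 10180.07652
Perpetuity value at year 2: $27,700.00 / 0.084 = 329761.90476
PV of perpetuity: 329761.90476 / (1+0.084)^2 = 280635.05464
Total PV = 10180.07652 + 280635.05464 = 290815.13116

$290815.13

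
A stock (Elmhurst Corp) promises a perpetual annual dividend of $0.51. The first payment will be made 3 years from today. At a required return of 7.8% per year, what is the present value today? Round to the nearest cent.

Value at end of year 2: C / r = $0.51 / 0.078 = $6.5385
Discount to today: PV = $6.5385 / (1 + 0.078)^2 = $6.5385 / 1.162084 = $5.63

$5.63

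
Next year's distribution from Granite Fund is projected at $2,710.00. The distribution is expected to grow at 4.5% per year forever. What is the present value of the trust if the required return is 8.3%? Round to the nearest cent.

Growing perpetuity: P = D₁ / (r − g) = $2,710.0000 / (0.083 − 0.045) = $71,315.79

$71315.79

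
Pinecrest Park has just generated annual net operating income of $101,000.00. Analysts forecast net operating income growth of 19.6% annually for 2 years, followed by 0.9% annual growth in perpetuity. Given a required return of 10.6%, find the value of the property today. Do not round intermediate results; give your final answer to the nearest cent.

$1455875.43

D_1 = 120796.00000
D_2 = 144472.01600
Terminal value at year 2: TV = D_2×(1+g_2)/(r−g_2) = 145772.26414/0.097 = 1502806.84685
P_0 = D_1/(1+r)^1 + D_2/(1+r)^2 + TV/(1+r)^2
    = 109218.80651 + 118106.41283 + 1228550.21177 = 1455875.43111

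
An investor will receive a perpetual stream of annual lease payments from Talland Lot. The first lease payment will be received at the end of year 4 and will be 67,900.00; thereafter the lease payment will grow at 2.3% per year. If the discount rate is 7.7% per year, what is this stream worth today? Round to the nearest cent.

1006535.05

Value at end of year 3: C₁ / (r − g) = 67,900.00 / (0.077 − 0.023) = 1,257,407.4074
Discount to today: PV = 1,257,407.4074 / (1 + 0.077)^3 = 1,257,407.4074 / 1.249244 = 1,006,535.05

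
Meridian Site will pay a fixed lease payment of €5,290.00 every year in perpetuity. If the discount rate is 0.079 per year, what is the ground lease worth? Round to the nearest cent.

Level perpetuity: PV = C / r = €5,290.00 / 0.079 = €66,962.03

€66962.03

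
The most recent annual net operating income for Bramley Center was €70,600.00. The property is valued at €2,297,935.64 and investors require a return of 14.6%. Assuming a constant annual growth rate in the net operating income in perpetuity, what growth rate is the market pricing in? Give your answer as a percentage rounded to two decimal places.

11.18%

P = D₀(1+g)/(r−g) ⇒ P(r−g) = D₀(1+g) ⇒ g(P+D₀) = P·r − D₀
g = (P·r − D₀)/(P + D₀) = (€2,297,935.64×0.146 − €70,600.00) / (€2,297,935.64 + €70,600.00) = 0.111841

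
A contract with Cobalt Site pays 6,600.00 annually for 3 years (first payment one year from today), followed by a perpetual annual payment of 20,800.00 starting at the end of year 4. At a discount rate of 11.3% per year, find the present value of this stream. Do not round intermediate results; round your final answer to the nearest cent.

149550.31

PV of 3-year annuity: 6,600.00 × [1 − (1+0.113)^−3] / 0.113 = 16044.73404
Perpetuity value at year 3: 20,800.00 / 0.113 = 184070.79646
PV of perpetuity: 184070.79646 / (1+0.113)^3 = 133505.57404
Total PV = 16044.73404 + 133505.57404 = 149550.30808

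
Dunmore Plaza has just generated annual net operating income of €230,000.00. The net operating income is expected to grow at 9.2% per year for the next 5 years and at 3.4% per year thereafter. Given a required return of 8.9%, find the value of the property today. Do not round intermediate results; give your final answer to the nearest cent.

D_1 = 251160.00000
D_2 = 274266.72000
D_3 = 299499.25824
D_4 = 327053.19000
D_5 = 357142.08348
Terminal value at year 5: TV = D_5×(1+g_2)/(r−g_2) = 369284.91432/0.055 = 6714271.16938
P_0 = D_1/(1+r)^1 + D_2/(1+r)^2 + D_3/(1+r)^3 + D_4/(1+r)^4 + D_5/(1+r)^5 + TV/(1+r)^5
    = 230633.60882 + 231268.96311 + 231906.06769 + 232544.92738 + 233185.54702 + 4383888.28391 = 5543427.39793

€5543427.40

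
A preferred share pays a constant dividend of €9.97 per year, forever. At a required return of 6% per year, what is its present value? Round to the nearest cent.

€166.17

Level perpetuity: PV = C / r = €9.97 / 0.06 = €166.17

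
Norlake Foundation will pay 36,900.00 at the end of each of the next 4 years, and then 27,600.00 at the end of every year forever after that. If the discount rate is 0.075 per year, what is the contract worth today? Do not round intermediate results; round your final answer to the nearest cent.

399148.73

PV of 4-year annuity: 36,900.00 × [1 − (1+0.075)^−4] / 0.075 = 123590.13935
Perpetuity value at year 4: 27,600.00 / 0.075 = 368000.00000
PV of perpetuity: 368000.00000 / (1+0.075)^4 = 275558.59496
Total PV = 123590.13935 + 275558.59496 = 399148.73431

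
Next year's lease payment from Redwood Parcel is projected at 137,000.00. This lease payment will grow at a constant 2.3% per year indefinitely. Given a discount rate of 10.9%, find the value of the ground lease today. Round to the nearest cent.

1593023.26

Growing perpetuity: P = D₁ / (r − g) = 137,000.0000 / (0.109 − 0.023) = 1,593,023.26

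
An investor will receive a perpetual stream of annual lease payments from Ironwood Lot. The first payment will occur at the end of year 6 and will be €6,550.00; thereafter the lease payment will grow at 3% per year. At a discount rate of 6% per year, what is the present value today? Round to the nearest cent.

Value at end of year 5: C₁ / (r − g) = €6,550.00 / (0.06 − 0.03) = €218,333.3333
Discount to today: PV = €218,333.3333 / (1 + 0.06)^5 = €218,333.3333 / 1.338226 = €163,151.37

€163151.37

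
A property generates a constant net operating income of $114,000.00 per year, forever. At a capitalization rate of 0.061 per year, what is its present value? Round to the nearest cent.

Level perpetuity: PV = C / r = $114,000.00 / 0.061 = $1,868,852.46

$1868852.46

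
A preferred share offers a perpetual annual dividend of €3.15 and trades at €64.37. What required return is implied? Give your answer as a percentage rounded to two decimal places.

P = C/r ⇒ r = C/P = €3.15/€64.37 = 0.048936

4.89%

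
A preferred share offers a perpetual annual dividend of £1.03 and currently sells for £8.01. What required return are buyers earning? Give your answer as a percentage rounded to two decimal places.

12.86%

P = C/r ⇒ r = C/P = £1.03/£8.01 = 0.128589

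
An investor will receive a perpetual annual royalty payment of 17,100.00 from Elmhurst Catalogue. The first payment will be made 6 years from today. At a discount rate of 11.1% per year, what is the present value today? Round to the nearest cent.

Value at end of year 5: C / r = 17,100.00 / 0.111 = 154,054.0541
Discount to today: PV = 154,054.0541 / (1 + 0.111)^5 = 154,054.0541 / 1.692662 = 91,012.88

91012.88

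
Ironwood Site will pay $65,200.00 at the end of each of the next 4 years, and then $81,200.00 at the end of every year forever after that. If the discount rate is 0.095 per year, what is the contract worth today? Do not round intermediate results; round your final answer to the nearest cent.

$803465.14

PV of 4-year annuity: $65,200.00 × [1 − (1+0.095)^−4] / 0.095 = 208932.16910
Perpetuity value at year 4: $81,200.00 / 0.095 = 854736.84211
PV of perpetuity: 854736.84211 / (1+0.095)^4 = 594532.97506
Total PV = 208932.16910 + 594532.97506 = 803465.14417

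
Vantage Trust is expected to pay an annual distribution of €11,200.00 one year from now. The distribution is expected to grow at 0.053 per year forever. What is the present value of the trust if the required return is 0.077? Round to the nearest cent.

Growing perpetuity: P = D₁ / (r − g) = €11,200.0000 / (0.077 − 0.053) = €466,666.67

€466666.67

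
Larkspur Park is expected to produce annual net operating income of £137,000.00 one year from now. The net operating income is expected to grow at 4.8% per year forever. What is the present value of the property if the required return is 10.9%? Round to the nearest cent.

Growing perpetuity: P = D₁ / (r − g) = £137,000.0000 / (0.109 − 0.048) = £2,245,901.64

£2245901.64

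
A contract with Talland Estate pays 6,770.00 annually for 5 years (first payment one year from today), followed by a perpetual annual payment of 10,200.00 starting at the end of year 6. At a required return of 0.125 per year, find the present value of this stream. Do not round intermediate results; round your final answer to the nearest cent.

PV of 5-year annuity: 6,770.00 × [1 − (1+0.125)^−5] / 0.125 = 24105.04767
Perpetuity value at year 5: 10,200.00 / 0.125 = 81600.00000
PV of perpetuity: 81600.00000 / (1+0.125)^5 = 45282.20292
Total PV = 24105.04767 + 45282.20292 = 69387.25059

69387.25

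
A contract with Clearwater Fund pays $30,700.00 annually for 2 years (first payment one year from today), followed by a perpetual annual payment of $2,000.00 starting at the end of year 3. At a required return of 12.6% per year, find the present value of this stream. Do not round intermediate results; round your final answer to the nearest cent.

PV of 2-year annuity: $30,700.00 × [1 − (1+0.126)^−2] / 0.126 = 51478.37801
Perpetuity value at year 2: $2,000.00 / 0.126 = 15873.01587
PV of perpetuity: 15873.01587 / (1+0.126)^2 = 12519.37561
Total PV = 51478.37801 + 12519.37561 = 63997.75362

$63997.75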